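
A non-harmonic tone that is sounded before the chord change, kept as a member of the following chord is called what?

Approach: ahead of the chord change (typically by step), so it is dissonant against the current harmony. Departure: none — the same pitch is restated or held and is a chord tone of the new harmony.
Dissonant first, consonant once the harmony catches up: the note simply arrives early — an anticipation. (The reverse timing, consonant first and dissonant after the change, would be a suspension or retardation.)

Anticipation.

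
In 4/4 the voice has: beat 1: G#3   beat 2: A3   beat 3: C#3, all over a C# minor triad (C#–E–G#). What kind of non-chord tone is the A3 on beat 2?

Escape tone.

The harmony at that moment is C# minor triad (C#, E, G#); A3 is not a chord tone.
It is approached by step up from G#3 and left by leap down to C#3.
Step in, leap out, on a weak beat — an escape tone.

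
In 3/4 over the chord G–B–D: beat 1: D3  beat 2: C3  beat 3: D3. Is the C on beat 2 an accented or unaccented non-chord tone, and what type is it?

The harmony at that moment is G major triad (G, B, D); C3 is not a chord tone.
It is approached by step down from D3 and left by step up to D3.
Step away and step back to the same note — a neighbor tone (lower neighbor).
It falls on a weak beat, so it is unaccented.

Unaccented neighbor tone.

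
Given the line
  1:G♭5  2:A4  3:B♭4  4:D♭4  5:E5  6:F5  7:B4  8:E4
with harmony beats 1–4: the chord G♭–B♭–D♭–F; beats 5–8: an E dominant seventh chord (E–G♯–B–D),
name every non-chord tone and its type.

The harmony at that moment is G♭ major seventh chord (G♭, B♭, D♭, F); A4 is not a chord tone.
It is approached by leap down from G♭5 and left by step up to B♭4.
Leap in, step out — an appoggiatura.
The harmony at that moment is E dominant seventh chord (E, G♯, B, D); F5 is not a chord tone.
It is approached by step up from E5 and left by leap down to B4.
Step in, leap out — an escape tone.

A4 (beat 2) — appoggiatura; F5 (beat 6) — escape tone.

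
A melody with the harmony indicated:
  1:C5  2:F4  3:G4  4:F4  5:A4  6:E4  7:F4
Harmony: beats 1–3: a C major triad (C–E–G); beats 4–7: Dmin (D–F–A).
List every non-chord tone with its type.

F4 (beat 2) — appoggiatura; E4 (beat 6) — appoggiatura.

The harmony at that moment is C major triad (C, E, G); F4 is not a chord tone.
It is approached by leap down from C5 and left by step up to G4.
Leap in, step out — an appoggiatura.
The harmony at that moment is D minor triad (D, F, A); E4 is not a chord tone.
It is approached by leap down from A4 and left by step up to F4.
Leap in, step out — an appoggiatura.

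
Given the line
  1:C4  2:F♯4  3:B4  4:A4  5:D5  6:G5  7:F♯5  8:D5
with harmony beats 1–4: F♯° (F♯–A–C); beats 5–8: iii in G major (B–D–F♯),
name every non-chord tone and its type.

B4 (beat 3) — appoggiatura; G5 (beat 6) — appoggiatura.

The harmony at that moment is F♯ diminished triad (F♯, A, C); B4 is not a chord tone.
It is approached by leap up from F♯4 and left by step down to A4.
Leap in, step out — an appoggiatura.
The harmony at that moment is B minor triad (B, D, F♯); G5 is not a chord tone.
It is approached by leap up from D5 and left by step down to F♯5.
Leap in, step out — an appoggiatura.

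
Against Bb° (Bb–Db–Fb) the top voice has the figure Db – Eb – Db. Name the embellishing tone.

The harmony at that moment is Bb diminished triad (Bb, Db, Fb); Eb is not a chord tone.
It is approached by step up from Db and left by step down to Db.
Step away and step back to the same note — a neighbor tone (upper neighbor).

Eb is a neighbor tone.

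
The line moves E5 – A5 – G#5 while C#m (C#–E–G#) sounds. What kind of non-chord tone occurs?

A5 is an appoggiatura.

The harmony at that moment is C# minor triad (C#, E, G#); A5 is not a chord tone.
It is approached by leap up from E5 and left by step down to G#5.
Leap in, step out — an appoggiatura.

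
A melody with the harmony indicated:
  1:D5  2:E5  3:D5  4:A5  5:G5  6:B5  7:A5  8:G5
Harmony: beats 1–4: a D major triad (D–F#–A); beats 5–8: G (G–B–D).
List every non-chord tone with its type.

The harmony at that moment is D major triad (D, F#, A); E5 is not a chord tone.
It is approached by step up from D5 and left by step down to D5.
Step away and step back to the same note — a neighbor tone (upper neighbor).
The harmony at that moment is G major triad (G, B, D); A5 is not a chord tone.
It is approached by step down from B5 and left by step down to G5.
Step in, step out in the same direction — a passing tone.

E5 (beat 2) — neighbor tone; A5 (beat 7) — passing tone.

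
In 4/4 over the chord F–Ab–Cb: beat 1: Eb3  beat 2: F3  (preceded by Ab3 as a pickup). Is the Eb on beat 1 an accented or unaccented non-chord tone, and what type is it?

The harmony at that moment is F diminished triad (F, Ab, Cb); Eb3 is not a chord tone.
It is approached by leap down from Ab3 and left by step up to F3.
Leap in, step out — an appoggiatura.
It falls on the downbeat, so it is accented.

Accented appoggiatura.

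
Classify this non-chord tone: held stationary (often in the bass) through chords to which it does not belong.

Pedal tone.

Approach: none. Departure: none — a single pitch is sustained while the chords change around it, passing through harmonies that do not contain it.
No melodic motion at all; the dissonance is created entirely by the moving harmonies against the stationary note — a pedal tone (pedal point).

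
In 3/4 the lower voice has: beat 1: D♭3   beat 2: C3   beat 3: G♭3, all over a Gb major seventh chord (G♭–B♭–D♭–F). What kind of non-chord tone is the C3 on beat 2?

Escape tone.

The harmony at that moment is G♭ major seventh chord (G♭, B♭, D♭, F); C3 is not a chord tone.
It is approached by step down from D♭3 and left by leap up to G♭3.
Step in, leap out, on a weak beat — an escape tone.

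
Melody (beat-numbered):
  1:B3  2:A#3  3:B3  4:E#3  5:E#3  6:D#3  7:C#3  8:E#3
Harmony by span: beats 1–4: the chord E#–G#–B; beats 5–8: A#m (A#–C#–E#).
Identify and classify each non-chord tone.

The harmony at that moment is E# diminished triad (E#, G#, B); A#3 is not a chord tone.
It is approached by step down from B3 and left by step up to B3.
Step away and step back to the same note — a neighbor tone (lower neighbor).
The harmony at that moment is A# minor triad (A#, C#, E#); D#3 is not a chord tone.
It is approached by step down from E#3 and left by step down to C#3.
Step in, step out in the same direction — a passing tone.

A#3 (beat 2) — neighbor tone; D#3 (beat 6) — passing tone.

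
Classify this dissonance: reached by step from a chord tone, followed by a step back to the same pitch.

Neighbor tone.

Approach: by step. Departure: by step in the opposite direction, back to the starting pitch.
Stepwise on both sides but reversing to return to the same chord tone — a neighbor tone. (Had it continued onward in the same direction it would be a passing tone instead.)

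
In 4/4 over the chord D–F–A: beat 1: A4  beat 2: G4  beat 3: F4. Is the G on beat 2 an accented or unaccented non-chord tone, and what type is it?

The harmony at that moment is D minor triad (D, F, A); G4 is not a chord tone.
It is approached by step down from A4 and left by step down to F4.
Step in, step out in the same direction — a passing tone.
It falls on a weak beat, so it is unaccented.

Unaccented passing tone.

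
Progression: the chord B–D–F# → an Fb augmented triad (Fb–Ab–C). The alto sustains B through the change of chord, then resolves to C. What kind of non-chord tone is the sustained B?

B is a retardation.

The harmony at that moment is Fb augmented triad (Fb, Ab, C); B is not a chord tone.
It is held over (the same pitch as the preceding B) and left by step up to C.
Held over from the previous chord and resolving up by step — a retardation.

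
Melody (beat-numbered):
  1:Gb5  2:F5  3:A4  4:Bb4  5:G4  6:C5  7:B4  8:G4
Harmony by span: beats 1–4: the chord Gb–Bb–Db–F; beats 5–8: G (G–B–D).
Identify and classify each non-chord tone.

A4 (beat 3) — appoggiatura; C5 (beat 6) — appoggiatura.

The harmony at that moment is Gb major seventh chord (Gb, Bb, Db, F); A4 is not a chord tone.
It is approached by leap down from F5 and left by step up to Bb4.
Leap in, step out — an appoggiatura.
The harmony at that moment is G major triad (G, B, D); C5 is not a chord tone.
It is approached by leap up from G4 and left by step down to B4.
Leap in, step out — an appoggiatura.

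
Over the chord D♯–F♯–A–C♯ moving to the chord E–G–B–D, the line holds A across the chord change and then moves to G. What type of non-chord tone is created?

The harmony at that moment is E minor seventh chord (E, G, B, D); A is not a chord tone.
It is held over (the same pitch as the preceding A) and left by step down to G.
Held over from the previous chord and resolving down by step — a suspension.

A is a suspension.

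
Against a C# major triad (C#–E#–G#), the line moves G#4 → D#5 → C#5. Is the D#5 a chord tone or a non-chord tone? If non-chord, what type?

The harmony at that moment is C# major triad (C#, E#, G#); D#5 is not a chord tone.
It is approached by leap up from G#4 and left by step down to C#5.
Leap in, step out — an appoggiatura.

Non-chord tone — an appoggiatura.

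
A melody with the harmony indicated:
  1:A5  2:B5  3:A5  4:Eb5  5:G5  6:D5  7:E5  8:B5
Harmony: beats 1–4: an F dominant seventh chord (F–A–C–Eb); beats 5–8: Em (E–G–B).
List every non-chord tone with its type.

The harmony at that moment is F dominant seventh chord (F, A, C, Eb); B5 is not a chord tone.
It is approached by step up from A5 and left by step down to A5.
Step away and step back to the same note — a neighbor tone (upper neighbor).
The harmony at that moment is E minor triad (E, G, B); D5 is not a chord tone.
It is approached by leap down from G5 and left by step up to E5.
Leap in, step out — an appoggiatura.

B5 (beat 2) — neighbor tone; D5 (beat 6) — appoggiatura.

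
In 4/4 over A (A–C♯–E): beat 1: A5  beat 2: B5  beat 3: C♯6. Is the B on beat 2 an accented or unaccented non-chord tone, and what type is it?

Unaccented passing tone.

The harmony at that moment is A major triad (A, C♯, E); B5 is not a chord tone.
It is approached by step up from A5 and left by step up to C♯6.
Step in, step out in the same direction — a passing tone.
It falls on a weak beat, so it is unaccented.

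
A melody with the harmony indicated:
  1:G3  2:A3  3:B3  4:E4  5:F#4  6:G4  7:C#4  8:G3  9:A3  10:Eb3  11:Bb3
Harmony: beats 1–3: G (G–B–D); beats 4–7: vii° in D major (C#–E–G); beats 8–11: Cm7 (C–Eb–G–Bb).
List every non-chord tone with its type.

The harmony at that moment is G major triad (G, B, D); A3 is not a chord tone.
It is approached by step up from G3 and left by step up to B3.
Step in, step out in the same direction — a passing tone.
The harmony at that moment is C# diminished triad (C#, E, G); F#4 is not a chord tone.
It is approached by step up from E4 and left by step up to G4.
Step in, step out in the same direction — a passing tone.
The harmony at that moment is C minor seventh chord (C, Eb, G, Bb); A3 is not a chord tone.
It is approached by step up from G3 and left by leap down to Eb3.
Step in, leap out — an escape tone.

A3 (beat 2) — passing tone; F#4 (beat 5) — passing tone; A3 (beat 9) — escape tone.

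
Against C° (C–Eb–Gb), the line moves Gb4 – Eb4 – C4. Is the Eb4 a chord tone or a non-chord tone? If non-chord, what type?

Chord tone (the third of C diminished triad).

C diminished triad contains C, Eb, Gb; Eb is the third, so it is a chord tone.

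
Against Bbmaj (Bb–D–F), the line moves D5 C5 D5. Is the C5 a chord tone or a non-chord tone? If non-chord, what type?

The harmony at that moment is Bb major triad (Bb, D, F); C5 is not a chord tone.
It is approached by step down from D5 and left by step up to D5.
Step away and step back to the same note — a neighbor tone (lower neighbor).

Non-chord tone — a neighbor tone.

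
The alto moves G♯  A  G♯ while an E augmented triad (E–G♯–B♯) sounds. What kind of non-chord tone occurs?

A is a neighbor tone.

The harmony at that moment is E augmented triad (E, G♯, B♯); A is not a chord tone.
It is approached by step up from G♯ and left by step down to G♯.
Step away and step back to the same note — a neighbor tone (upper neighbor).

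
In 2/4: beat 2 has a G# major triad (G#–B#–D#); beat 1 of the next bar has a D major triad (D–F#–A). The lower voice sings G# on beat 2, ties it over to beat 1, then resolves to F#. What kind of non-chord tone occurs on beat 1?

Suspension.

The harmony at that moment is D major triad (D, F#, A); G# is not a chord tone.
It is held over (the same pitch as the preceding G#) and left by step down to F#.
Held over from the previous chord and resolving down by step — a suspension.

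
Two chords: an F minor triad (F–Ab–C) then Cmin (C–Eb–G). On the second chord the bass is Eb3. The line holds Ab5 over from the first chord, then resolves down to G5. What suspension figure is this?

4–3 suspension.

At the second chord the bass is Eb3. The suspended Ab5 lies a fourth above the bass; after resolving down by step to G5, the interval above the bass becomes a third.
Suspension figures are named by those two intervals: 4–3.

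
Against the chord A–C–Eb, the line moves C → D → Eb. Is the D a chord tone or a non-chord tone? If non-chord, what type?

The harmony at that moment is A diminished triad (A, C, Eb); D is not a chord tone.
It is approached by step up from C and left by step up to Eb.
Step in, step out in the same direction — a passing tone.

Non-chord tone — a passing tone.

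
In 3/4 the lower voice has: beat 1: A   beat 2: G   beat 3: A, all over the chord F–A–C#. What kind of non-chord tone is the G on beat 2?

The harmony at that moment is F augmented triad (F, A, C#); G is not a chord tone.
It is approached by step down from A and left by step up to A.
Step away and step back to the same note — a neighbor tone (lower neighbor).

Lower neighbor tone.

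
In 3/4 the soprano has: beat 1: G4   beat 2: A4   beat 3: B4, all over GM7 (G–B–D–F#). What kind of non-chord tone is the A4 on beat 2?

Passing tone.

The harmony at that moment is G major seventh chord (G, B, D, F#); A4 is not a chord tone.
It is approached by step up from G4 and left by step up to B4.
Step in, step out in the same direction — a passing tone.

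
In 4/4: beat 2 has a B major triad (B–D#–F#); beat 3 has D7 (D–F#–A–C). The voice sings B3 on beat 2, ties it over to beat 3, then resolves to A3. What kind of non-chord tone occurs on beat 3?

Suspension.

The harmony at that moment is D dominant seventh chord (D, F#, A, C); B3 is not a chord tone.
It is held over (the same pitch as the preceding B3) and left by step down to A3.
Held over from the previous chord and resolving down by step — a suspension.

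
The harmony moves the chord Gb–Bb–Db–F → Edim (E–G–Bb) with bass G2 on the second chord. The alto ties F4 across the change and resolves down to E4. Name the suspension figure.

7–6 suspension.

At the second chord the bass is G2. The suspended F4 lies a seventh above the bass; after resolving down by step to E4, the interval above the bass becomes a sixth.
Suspension figures are named by those two intervals: 7–6.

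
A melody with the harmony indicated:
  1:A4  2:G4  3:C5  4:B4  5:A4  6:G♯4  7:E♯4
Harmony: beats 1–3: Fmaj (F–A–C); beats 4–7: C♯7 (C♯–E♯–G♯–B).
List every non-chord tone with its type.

G4 (beat 2) — escape tone; A4 (beat 5) — passing tone.

The harmony at that moment is F major triad (F, A, C); G4 is not a chord tone.
It is approached by step down from A4 and left by leap up to C5.
Step in, leap out — an escape tone.
The harmony at that moment is C♯ dominant seventh chord (C♯, E♯, G♯, B); A4 is not a chord tone.
It is approached by step down from B4 and left by step down to G♯4.
Step in, step out in the same direction — a passing tone.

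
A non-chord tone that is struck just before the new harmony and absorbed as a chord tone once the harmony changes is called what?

Approach: ahead of the chord change (typically by step), so it is dissonant against the current harmony. Departure: none — the same pitch is restated or held and is a chord tone of the new harmony.
Dissonant first, consonant once the harmony catches up: the note simply arrives early — an anticipation. (The reverse timing, consonant first and dissonant after the change, would be a suspension or retardation.)

Anticipation.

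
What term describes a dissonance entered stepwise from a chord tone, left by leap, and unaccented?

Escape tone.

Approach: by step. Departure: by leap. Metric position: weak.
Step in, leap out, from a weak position — an escape tone (échappée). (It is the mirror image of the appoggiatura, which leaps in and steps out on a strong beat.)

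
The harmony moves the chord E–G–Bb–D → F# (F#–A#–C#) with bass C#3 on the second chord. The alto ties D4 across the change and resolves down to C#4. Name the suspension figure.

9–8 suspension.

At the second chord the bass is C#3. The suspended D4 lies a ninth above the bass; after resolving down by step to C#4, the interval above the bass becomes an octave.
Suspension figures are named by those two intervals: 9–8.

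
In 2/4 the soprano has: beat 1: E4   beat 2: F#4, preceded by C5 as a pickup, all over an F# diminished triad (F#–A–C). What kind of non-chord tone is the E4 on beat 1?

The harmony at that moment is F# diminished triad (F#, A, C); E4 is not a chord tone.
It is approached by leap down from C5 and left by step up to F#4.
Leap in, step out, metrically accented — an appoggiatura.

Appoggiatura.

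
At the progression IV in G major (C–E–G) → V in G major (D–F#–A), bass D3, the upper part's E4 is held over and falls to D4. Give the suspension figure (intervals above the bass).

At the second chord the bass is D3. The suspended E4 lies a ninth above the bass; after resolving down by step to D4, the interval above the bass becomes an octave.
Suspension figures are named by those two intervals: 9–8.

9–8 suspension.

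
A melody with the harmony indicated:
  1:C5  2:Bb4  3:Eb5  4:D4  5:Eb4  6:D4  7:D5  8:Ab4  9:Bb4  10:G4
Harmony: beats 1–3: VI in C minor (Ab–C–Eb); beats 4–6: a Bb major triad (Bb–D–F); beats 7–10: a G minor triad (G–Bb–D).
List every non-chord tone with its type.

The harmony at that moment is Ab major triad (Ab, C, Eb); Bb4 is not a chord tone.
It is approached by step down from C5 and left by leap up to Eb5.
Step in, leap out — an escape tone.
The harmony at that moment is Bb major triad (Bb, D, F); Eb4 is not a chord tone.
It is approached by step up from D4 and left by step down to D4.
Step away and step back to the same note — a neighbor tone (upper neighbor).
The harmony at that moment is G minor triad (G, Bb, D); Ab4 is not a chord tone.
It is approached by leap down from D5 and left by step up to Bb4.
Leap in, step out — an appoggiatura.

Bb4 (beat 2) — escape tone; Eb4 (beat 5) — neighbor tone; Ab4 (beat 8) — appoggiatura.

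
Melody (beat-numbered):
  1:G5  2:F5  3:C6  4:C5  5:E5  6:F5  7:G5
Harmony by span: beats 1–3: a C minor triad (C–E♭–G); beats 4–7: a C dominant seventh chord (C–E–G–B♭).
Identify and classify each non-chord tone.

The harmony at that moment is C minor triad (C, E♭, G); F5 is not a chord tone.
It is approached by step down from G5 and left by leap up to C6.
Step in, leap out — an escape tone.
The harmony at that moment is C dominant seventh chord (C, E, G, B♭); F5 is not a chord tone.
It is approached by step up from E5 and left by step up to G5.
Step in, step out in the same direction — a passing tone.

F5 (beat 2) — escape tone; F5 (beat 6) — passing tone.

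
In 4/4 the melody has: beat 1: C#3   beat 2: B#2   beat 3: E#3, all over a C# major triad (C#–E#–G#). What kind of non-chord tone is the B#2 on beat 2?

The harmony at that moment is C# major triad (C#, E#, G#); B#2 is not a chord tone.
It is approached by step down from C#3 and left by leap up to E#3.
Step in, leap out, on a weak beat — an escape tone.

Escape tone.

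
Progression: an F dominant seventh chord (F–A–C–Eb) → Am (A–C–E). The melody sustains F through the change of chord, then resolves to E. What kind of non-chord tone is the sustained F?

The harmony at that moment is A minor triad (A, C, E); F is not a chord tone.
It is held over (the same pitch as the preceding F) and left by step down to E.
Held over from the previous chord and resolving down by step — a suspension.

F is a suspension.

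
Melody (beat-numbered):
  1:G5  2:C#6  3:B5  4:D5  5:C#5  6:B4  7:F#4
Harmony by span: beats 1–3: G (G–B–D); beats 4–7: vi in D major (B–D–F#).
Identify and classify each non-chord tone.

C#6 (beat 2) — appoggiatura; C#5 (beat 5) — passing tone.

The harmony at that moment is G major triad (G, B, D); C#6 is not a chord tone.
It is approached by leap up from G5 and left by step down to B5.
Leap in, step out — an appoggiatura.
The harmony at that moment is B minor triad (B, D, F#); C#5 is not a chord tone.
It is approached by step down from D5 and left by step down to B4.
Step in, step out in the same direction — a passing tone.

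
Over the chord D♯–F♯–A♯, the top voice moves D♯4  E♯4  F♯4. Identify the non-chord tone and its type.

E♯4 is a passing tone.

The harmony at that moment is D♯ minor triad (D♯, F♯, A♯); E♯4 is not a chord tone.
It is approached by step up from D♯4 and left by step up to F♯4.
Step in, step out in the same direction — a passing tone.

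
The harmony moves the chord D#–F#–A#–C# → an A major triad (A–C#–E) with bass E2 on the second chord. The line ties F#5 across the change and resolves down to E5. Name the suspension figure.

At the second chord the bass is E2. The suspended F#5 lies a ninth above the bass; after resolving down by step to E5, the interval above the bass becomes an octave.
Suspension figures are named by those two intervals: 9–8.

9–8 suspension.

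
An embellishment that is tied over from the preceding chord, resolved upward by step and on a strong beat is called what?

Retardation.

Approach: by preparation — the pitch is first a chord tone, then held (tied or repeated) while the harmony changes under it. Departure: up by step. Metric position: strong.
A prepared dissonance that resolves upward by step — a retardation. (The same figure resolving downward would be a suspension.)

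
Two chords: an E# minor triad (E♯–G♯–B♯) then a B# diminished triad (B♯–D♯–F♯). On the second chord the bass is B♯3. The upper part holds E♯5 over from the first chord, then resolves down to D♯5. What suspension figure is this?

At the second chord the bass is B♯3. The suspended E♯5 lies a fourth above the bass; after resolving down by step to D♯5, the interval above the bass becomes a third.
Suspension figures are named by those two intervals: 4–3.

4–3 suspension.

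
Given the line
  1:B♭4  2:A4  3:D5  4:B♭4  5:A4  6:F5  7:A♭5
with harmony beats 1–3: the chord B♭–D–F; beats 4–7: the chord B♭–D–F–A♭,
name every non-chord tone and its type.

The harmony at that moment is B♭ major triad (B♭, D, F); A4 is not a chord tone.
It is approached by step down from B♭4 and left by leap up to D5.
Step in, leap out — an escape tone.
The harmony at that moment is B♭ dominant seventh chord (B♭, D, F, A♭); A4 is not a chord tone.
It is approached by step down from B♭4 and left by leap up to F5.
Step in, leap out — an escape tone.

A4 (beat 2) — escape tone; A4 (beat 5) — escape tone.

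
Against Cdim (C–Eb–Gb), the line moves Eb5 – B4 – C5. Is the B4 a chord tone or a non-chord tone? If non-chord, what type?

The harmony at that moment is C diminished triad (C, Eb, Gb); B4 is not a chord tone.
It is approached by leap down from Eb5 and left by step up to C5.
Leap in, step out — an appoggiatura.

Non-chord tone — an appoggiatura.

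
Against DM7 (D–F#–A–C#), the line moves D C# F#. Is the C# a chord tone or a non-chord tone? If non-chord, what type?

D major seventh chord contains D, F#, A, C#; C# is the seventh, so it is a chord tone.

Chord tone (the seventh of D major seventh chord).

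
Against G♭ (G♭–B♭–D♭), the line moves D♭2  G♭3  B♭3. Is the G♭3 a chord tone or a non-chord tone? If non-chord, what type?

Chord tone (the root of Gb major triad).

Gb major triad contains G♭, B♭, D♭; G♭ is the root, so it is a chord tone.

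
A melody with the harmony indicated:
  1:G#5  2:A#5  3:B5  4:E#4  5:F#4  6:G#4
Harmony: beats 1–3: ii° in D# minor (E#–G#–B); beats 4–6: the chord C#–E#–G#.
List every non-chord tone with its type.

The harmony at that moment is E# diminished triad (E#, G#, B); A#5 is not a chord tone.
It is approached by step up from G#5 and left by step up to B5.
Step in, step out in the same direction — a passing tone.
The harmony at that moment is C# major triad (C#, E#, G#); F#4 is not a chord tone.
It is approached by step up from E#4 and left by step up to G#4.
Step in, step out in the same direction — a passing tone.

A#5 (beat 2) — passing tone; F#4 (beat 5) — passing tone.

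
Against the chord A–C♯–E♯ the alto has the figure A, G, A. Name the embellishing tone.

The harmony at that moment is A augmented triad (A, C♯, E♯); G is not a chord tone.
It is approached by step down from A and left by step up to A.
Step away and step back to the same note — a neighbor tone (lower neighbor).

G is a neighbor tone.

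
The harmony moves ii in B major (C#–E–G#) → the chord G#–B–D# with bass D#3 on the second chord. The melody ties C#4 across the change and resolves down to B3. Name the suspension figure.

At the second chord the bass is D#3. The suspended C#4 lies a seventh above the bass; after resolving down by step to B3, the interval above the bass becomes a sixth.
Suspension figures are named by those two intervals: 7–6.

7–6 suspension.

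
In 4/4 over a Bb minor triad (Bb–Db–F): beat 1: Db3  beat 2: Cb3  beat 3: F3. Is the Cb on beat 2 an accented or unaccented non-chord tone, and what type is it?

The harmony at that moment is Bb minor triad (Bb, Db, F); Cb3 is not a chord tone.
It is approached by step down from Db3 and left by leap up to F3.
Step in, leap out — an escape tone.
It falls on a weak beat, so it is unaccented.

Unaccented escape tone.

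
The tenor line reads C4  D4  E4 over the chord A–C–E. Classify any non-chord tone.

The harmony at that moment is A minor triad (A, C, E); D4 is not a chord tone.
It is approached by step up from C4 and left by step up to E4.
Step in, step out in the same direction — a passing tone.

D4 is a passing tone.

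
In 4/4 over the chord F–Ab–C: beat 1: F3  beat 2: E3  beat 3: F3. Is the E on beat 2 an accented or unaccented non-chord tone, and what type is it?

Unaccented neighbor tone.

The harmony at that moment is F minor triad (F, Ab, C); E3 is not a chord tone.
It is approached by step down from F3 and left by step up to F3.
Step away and step back to the same note — a neighbor tone (lower neighbor).
It falls on a weak beat, so it is unaccented.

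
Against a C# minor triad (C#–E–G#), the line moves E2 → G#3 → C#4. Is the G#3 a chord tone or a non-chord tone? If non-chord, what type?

C# minor triad contains C#, E, G#; G# is the fifth, so it is a chord tone.

Chord tone (the fifth of C# minor triad).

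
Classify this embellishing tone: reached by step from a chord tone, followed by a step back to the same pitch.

Approach: by step. Departure: by step in the opposite direction, back to the starting pitch.
Stepwise on both sides but reversing to return to the same chord tone — a neighbor tone. (Had it continued onward in the same direction it would be a passing tone instead.)

Neighbor tone.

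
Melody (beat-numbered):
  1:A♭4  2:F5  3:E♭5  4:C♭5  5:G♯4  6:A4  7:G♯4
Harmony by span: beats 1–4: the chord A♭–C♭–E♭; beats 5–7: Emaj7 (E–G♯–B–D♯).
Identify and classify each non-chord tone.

F5 (beat 2) — appoggiatura; A4 (beat 6) — neighbor tone.

The harmony at that moment is A♭ minor triad (A♭, C♭, E♭); F5 is not a chord tone.
It is approached by leap up from A♭4 and left by step down to E♭5.
Leap in, step out — an appoggiatura.
The harmony at that moment is E major seventh chord (E, G♯, B, D♯); A4 is not a chord tone.
It is approached by step up from G♯4 and left by step down to G♯4.
Step away and step back to the same note — a neighbor tone (upper neighbor).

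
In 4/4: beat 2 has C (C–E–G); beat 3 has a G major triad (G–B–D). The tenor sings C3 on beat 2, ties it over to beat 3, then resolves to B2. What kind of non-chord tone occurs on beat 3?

Suspension.

The harmony at that moment is G major triad (G, B, D); C3 is not a chord tone.
It is held over (the same pitch as the preceding C3) and left by step down to B2.
Held over from the previous chord and resolving down by step — a suspension.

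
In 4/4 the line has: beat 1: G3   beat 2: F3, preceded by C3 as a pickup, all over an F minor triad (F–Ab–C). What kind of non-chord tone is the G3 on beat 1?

Appoggiatura.

The harmony at that moment is F minor triad (F, Ab, C); G3 is not a chord tone.
It is approached by leap up from C3 and left by step down to F3.
Leap in, step out, metrically accented — an appoggiatura.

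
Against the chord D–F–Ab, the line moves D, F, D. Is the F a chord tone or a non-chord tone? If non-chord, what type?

D diminished triad contains D, F, Ab; F is the third, so it is a chord tone.

Chord tone (the third of D diminished triad).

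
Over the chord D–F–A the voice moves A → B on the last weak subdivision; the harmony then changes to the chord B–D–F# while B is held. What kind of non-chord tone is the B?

The harmony at that moment is D minor triad (D, F, A); B is not a chord tone.
It is approached by step up from A and then sustained as the same pitch into the next harmony.
Arriving early and becoming a chord tone when the harmony changes — an anticipation.

B is an anticipation.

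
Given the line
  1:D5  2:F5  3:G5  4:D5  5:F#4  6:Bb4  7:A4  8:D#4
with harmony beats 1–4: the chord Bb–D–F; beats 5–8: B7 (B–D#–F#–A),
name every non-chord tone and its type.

G5 (beat 3) — escape tone; Bb4 (beat 6) — appoggiatura.

The harmony at that moment is Bb major triad (Bb, D, F); G5 is not a chord tone.
It is approached by step up from F5 and left by leap down to D5.
Step in, leap out — an escape tone.
The harmony at that moment is B dominant seventh chord (B, D#, F#, A); Bb4 is not a chord tone.
It is approached by leap up from F#4 and left by step down to A4.
Leap in, step out — an appoggiatura.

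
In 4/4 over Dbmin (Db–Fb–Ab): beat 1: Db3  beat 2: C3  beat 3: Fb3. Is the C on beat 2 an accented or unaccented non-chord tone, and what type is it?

The harmony at that moment is Db minor triad (Db, Fb, Ab); C3 is not a chord tone.
It is approached by step down from Db3 and left by leap up to Fb3.
Step in, leap out — an escape tone.
It falls on a weak beat, so it is unaccented.

Unaccented escape tone.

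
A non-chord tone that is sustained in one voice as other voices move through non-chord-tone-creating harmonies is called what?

Pedal tone.

Approach: none. Departure: none — a single pitch is sustained while the chords change around it, passing through harmonies that do not contain it.
No melodic motion at all; the dissonance is created entirely by the moving harmonies against the stationary note — a pedal tone (pedal point).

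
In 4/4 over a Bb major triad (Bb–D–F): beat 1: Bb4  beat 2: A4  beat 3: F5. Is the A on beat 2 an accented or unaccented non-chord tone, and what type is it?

The harmony at that moment is Bb major triad (Bb, D, F); A4 is not a chord tone.
It is approached by step down from Bb4 and left by leap up to F5.
Step in, leap out — an escape tone.
It falls on a weak beat, so it is unaccented.

Unaccented escape tone.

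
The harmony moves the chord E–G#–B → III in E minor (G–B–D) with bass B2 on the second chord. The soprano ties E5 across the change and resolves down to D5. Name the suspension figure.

4–3 suspension.

At the second chord the bass is B2. The suspended E5 lies a fourth above the bass; after resolving down by step to D5, the interval above the bass becomes a third.
Suspension figures are named by those two intervals: 4–3.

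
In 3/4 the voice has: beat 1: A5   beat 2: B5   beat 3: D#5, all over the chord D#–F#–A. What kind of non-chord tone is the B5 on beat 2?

The harmony at that moment is D# diminished triad (D#, F#, A); B5 is not a chord tone.
It is approached by step up from A5 and left by leap down to D#5.
Step in, leap out, on a weak beat — an escape tone.

Escape tone.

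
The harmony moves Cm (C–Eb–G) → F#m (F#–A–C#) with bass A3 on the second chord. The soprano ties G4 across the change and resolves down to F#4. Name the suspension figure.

7–6 suspension.

At the second chord the bass is A3. The suspended G4 lies a seventh above the bass; after resolving down by step to F#4, the interval above the bass becomes a sixth.
Suspension figures are named by those two intervals: 7–6.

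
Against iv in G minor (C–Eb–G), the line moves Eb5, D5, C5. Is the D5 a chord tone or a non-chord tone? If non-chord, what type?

Non-chord tone — a passing tone.

The harmony at that moment is C minor triad (C, Eb, G); D5 is not a chord tone.
It is approached by step down from Eb5 and left by step down to C5.
Step in, step out in the same direction — a passing tone.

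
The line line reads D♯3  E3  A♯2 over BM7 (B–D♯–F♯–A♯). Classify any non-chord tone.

The harmony at that moment is B major seventh chord (B, D♯, F♯, A♯); E3 is not a chord tone.
It is approached by step up from D♯3 and left by leap down to A♯2.
Step in, leap out — an escape tone.

E3 is an escape tone.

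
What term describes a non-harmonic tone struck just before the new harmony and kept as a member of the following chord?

Approach: ahead of the chord change (typically by step), so it is dissonant against the current harmony. Departure: none — the same pitch is restated or held and is a chord tone of the new harmony.
Dissonant first, consonant once the harmony catches up: the note simply arrives early — an anticipation. (The reverse timing, consonant first and dissonant after the change, would be a suspension or retardation.)

Anticipation.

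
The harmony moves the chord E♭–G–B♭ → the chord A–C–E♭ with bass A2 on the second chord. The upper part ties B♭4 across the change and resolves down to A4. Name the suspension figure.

9–8 suspension.

At the second chord the bass is A2. The suspended B♭4 lies a ninth above the bass; after resolving down by step to A4, the interval above the bass becomes an octave.
Suspension figures are named by those two intervals: 9–8.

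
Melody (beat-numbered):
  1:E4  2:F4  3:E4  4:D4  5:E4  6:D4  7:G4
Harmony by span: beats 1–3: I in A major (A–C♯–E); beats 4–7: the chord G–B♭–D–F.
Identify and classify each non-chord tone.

The harmony at that moment is A major triad (A, C♯, E); F4 is not a chord tone.
It is approached by step up from E4 and left by step down to E4.
Step away and step back to the same note — a neighbor tone (upper neighbor).
The harmony at that moment is G minor seventh chord (G, B♭, D, F); E4 is not a chord tone.
It is approached by step up from D4 and left by step down to D4.
Step away and step back to the same note — a neighbor tone (upper neighbor).

F4 (beat 2) — neighbor tone; E4 (beat 5) — neighbor tone.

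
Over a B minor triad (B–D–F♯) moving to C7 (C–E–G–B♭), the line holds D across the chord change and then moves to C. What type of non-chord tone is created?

The harmony at that moment is C dominant seventh chord (C, E, G, B♭); D is not a chord tone.
It is held over (the same pitch as the preceding D) and left by step down to C.
Held over from the previous chord and resolving down by step — a suspension.

D is a suspension.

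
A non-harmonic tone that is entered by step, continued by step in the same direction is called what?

Passing tone.

Approach: by step. Departure: by step, continuing in the same direction.
Stepwise on both sides with no change of direction means the note fills in the space between two different chord tones — a passing tone. (Had it turned back to its starting note it would be a neighbor tone instead.)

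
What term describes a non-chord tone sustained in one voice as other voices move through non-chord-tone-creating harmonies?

Pedal tone.

Approach: none. Departure: none — a single pitch is sustained while the chords change around it, passing through harmonies that do not contain it.
No melodic motion at all; the dissonance is created entirely by the moving harmonies against the stationary note — a pedal tone (pedal point).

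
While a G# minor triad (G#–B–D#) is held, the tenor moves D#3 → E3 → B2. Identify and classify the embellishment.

E3 is an escape tone.

The harmony at that moment is G# minor triad (G#, B, D#); E3 is not a chord tone.
It is approached by step up from D#3 and left by leap down to B2.
Step in, leap out — an escape tone.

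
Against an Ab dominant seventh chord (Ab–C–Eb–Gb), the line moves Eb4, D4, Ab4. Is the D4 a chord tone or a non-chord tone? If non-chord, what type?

Non-chord tone — an escape tone.

The harmony at that moment is Ab dominant seventh chord (Ab, C, Eb, Gb); D4 is not a chord tone.
It is approached by step down from Eb4 and left by leap up to Ab4.
Step in, leap out — an escape tone.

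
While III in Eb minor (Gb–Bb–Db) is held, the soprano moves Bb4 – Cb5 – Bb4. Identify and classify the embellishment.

The harmony at that moment is Gb major triad (Gb, Bb, Db); Cb5 is not a chord tone.
It is approached by step up from Bb4 and left by step down to Bb4.
Step away and step back to the same note — a neighbor tone (upper neighbor).

Cb5 is a neighbor tone.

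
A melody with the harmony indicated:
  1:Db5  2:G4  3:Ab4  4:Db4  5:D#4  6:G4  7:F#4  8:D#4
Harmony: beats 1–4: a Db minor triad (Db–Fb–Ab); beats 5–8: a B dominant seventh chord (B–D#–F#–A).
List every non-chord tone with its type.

G4 (beat 2) — appoggiatura; G4 (beat 6) — appoggiatura.

The harmony at that moment is Db minor triad (Db, Fb, Ab); G4 is not a chord tone.
It is approached by leap down from Db5 and left by step up to Ab4.
Leap in, step out — an appoggiatura.
The harmony at that moment is B dominant seventh chord (B, D#, F#, A); G4 is not a chord tone.
It is approached by leap up from D#4 and left by step down to F#4.
Leap in, step out — an appoggiatura.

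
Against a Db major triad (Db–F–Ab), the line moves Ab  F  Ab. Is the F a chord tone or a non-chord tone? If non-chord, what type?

Db major triad contains Db, F, Ab; F is the third, so it is a chord tone.

Chord tone (the third of Db major triad).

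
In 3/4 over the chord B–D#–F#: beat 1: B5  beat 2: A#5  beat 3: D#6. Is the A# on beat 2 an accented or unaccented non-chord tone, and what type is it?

Unaccented escape tone.

The harmony at that moment is B major triad (B, D#, F#); A#5 is not a chord tone.
It is approached by step down from B5 and left by leap up to D#6.
Step in, leap out — an escape tone.
It falls on a weak beat, so it is unaccented.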